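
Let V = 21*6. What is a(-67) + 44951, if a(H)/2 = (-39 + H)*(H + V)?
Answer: 32443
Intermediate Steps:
V = 126
a(H) = 2*(-39 + H)*(126 + H) (a(H) = 2*((-39 + H)*(H + 126)) = 2*((-39 + H)*(126 + H)) = 2*(-39 + H)*(126 + H))
a(-67) + 44951 = (-9828 + 2*(-67)² + 174*(-67)) + 44951 = (-9828 + 2*4489 - 11658) + 44951 = (-9828 + 8978 - 11658) + 44951 = -12508 + 44951 = 32443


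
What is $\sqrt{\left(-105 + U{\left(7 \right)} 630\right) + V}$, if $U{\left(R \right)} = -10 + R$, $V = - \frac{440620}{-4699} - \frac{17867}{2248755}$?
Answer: $\frac{4 i \sqrt{13268197242986517034185}}{10566899745} \approx 43.603 i$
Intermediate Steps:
$V = \frac{990762471067}{10566899745}$ ($V = \left(-440620\right) \left(- \frac{1}{4699}\right) - \frac{17867}{2248755} = \frac{440620}{4699} - \frac{17867}{2248755} = \frac{990762471067}{10566899745} \approx 93.761$)
$\sqrt{\left(-105 + U{\left(7 \right)} 630\right) + V} = \sqrt{\left(-105 + \left(-10 + 7\right) 630\right) + \frac{990762471067}{10566899745}} = \sqrt{\left(-105 - 1890\right) + \frac{990762471067}{10566899745}} = \sqrt{-1995 + \frac{990762471067}{10566899745}} = \sqrt{- \frac{20090202520208}{10566899745}} = \frac{4 i \sqrt{13268197242986517034185}}{10566899745}$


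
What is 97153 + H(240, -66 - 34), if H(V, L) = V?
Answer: 97393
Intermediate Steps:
97153 + H(240, -66 - 34) = 97153 + 240 = 97393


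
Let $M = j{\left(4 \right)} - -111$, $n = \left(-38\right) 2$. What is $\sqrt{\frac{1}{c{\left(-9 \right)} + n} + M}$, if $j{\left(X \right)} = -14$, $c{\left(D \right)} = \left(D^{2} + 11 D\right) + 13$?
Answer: $\frac{4 \sqrt{491}}{9} \approx 9.8482$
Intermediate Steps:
$c{\left(D \right)} = 13 + D^{2} + 11 D$
$n = -76$
$M = 97$ ($M = -14 - -111 = -14 + 111 = 97$)
$\sqrt{\frac{1}{c{\left(-9 \right)} + n} + M} = \sqrt{\frac{1}{\left(13 + \left(-9\right)^{2} + 11 \left(-9\right)\right) - 76} + 97} = \sqrt{\frac{1}{\left(13 + 81 - 99\right) - 76} + 97} = \sqrt{\frac{1}{-5 - 76} + 97} = \sqrt{\frac{1}{-81} + 97} = \sqrt{- \frac{1}{81} + 97} = \sqrt{\frac{7856}{81}} = \frac{4 \sqrt{491}}{9}$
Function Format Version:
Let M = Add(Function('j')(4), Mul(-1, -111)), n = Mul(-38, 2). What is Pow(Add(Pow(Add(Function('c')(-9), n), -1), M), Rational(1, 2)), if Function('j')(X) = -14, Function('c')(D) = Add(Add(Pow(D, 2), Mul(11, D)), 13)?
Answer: Mul(Rational(4, 9), Pow(491, Rational(1, 2))) ≈ 9.8482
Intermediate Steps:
Function('c')(D) = Add(13, Pow(D, 2), Mul(11, D))
n = -76
M = 97 (M = Add(-14, Mul(-1, -111)) = Add(-14, 111) = 97)
Pow(Add(Pow(Add(Function('c')(-9), n), -1), M), Rational(1, 2)) = Pow(Add(Pow(Add(Add(13, Pow(-9, 2), Mul(11, -9)), -76), -1), 97), Rational(1, 2)) = Pow(Add(Pow(Add(Add(13, 81, -99), -76), -1), 97), Rational(1, 2)) = Pow(Add(Pow(Add(-5, -76), -1), 97), Rational(1, 2)) = Pow(Add(Pow(-81, -1), 97), Rational(1, 2)) = Pow(Add(Rational(-1, 81), 97), Rational(1, 2)) = Pow(Rational(7856, 81), Rational(1, 2)) = Mul(Rational(4, 9), Pow(491, Rational(1, 2)))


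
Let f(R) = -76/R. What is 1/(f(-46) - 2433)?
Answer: -23/55921 ≈ -0.00041129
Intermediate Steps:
1/(f(-46) - 2433) = 1/(-76/(-46) - 2433) = 1/(-76*(-1/46) - 2433) = 1/(38/23 - 2433) = 1/(-55921/23) = -23/55921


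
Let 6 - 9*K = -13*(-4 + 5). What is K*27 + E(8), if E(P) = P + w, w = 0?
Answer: 65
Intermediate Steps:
E(P) = P (E(P) = P + 0 = P)
K = 19/9 (K = ⅔ - (-13)*(-4 + 5)/9 = ⅔ - (-13)/9 = ⅔ - ⅑*(-13) = ⅔ + 13/9 = 19/9 ≈ 2.1111)
K*27 + E(8) = (19/9)*27 + 8 = 57 + 8 = 65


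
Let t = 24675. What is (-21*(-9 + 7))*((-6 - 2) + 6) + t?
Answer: 24591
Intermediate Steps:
(-21*(-9 + 7))*((-6 - 2) + 6) + t = (-21*(-9 + 7))*((-6 - 2) + 6) + 24675 = (-21*(-2))*(-8 + 6) + 24675 = 42*(-2) + 24675 = -84 + 24675 = 24591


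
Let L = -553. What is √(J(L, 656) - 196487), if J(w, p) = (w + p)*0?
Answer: I*√196487 ≈ 443.27*I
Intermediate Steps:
J(w, p) = 0 (J(w, p) = (p + w)*0 = 0)
√(J(L, 656) - 196487) = √(0 - 196487) = √(-196487) = I*√196487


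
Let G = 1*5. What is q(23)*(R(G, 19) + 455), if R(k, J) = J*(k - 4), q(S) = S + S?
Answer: 21804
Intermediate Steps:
q(S) = 2*S
G = 5
R(k, J) = J*(-4 + k)
q(23)*(R(G, 19) + 455) = (2*23)*(19*(-4 + 5) + 455) = 46*(19*1 + 455) = 46*(19 + 455) = 46*474 = 21804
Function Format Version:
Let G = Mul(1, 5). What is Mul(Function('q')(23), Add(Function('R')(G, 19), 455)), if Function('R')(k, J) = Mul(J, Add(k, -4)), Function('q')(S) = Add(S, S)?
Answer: 21804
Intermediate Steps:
Function('q')(S) = Mul(2, S)
G = 5
Function('R')(k, J) = Mul(J, Add(-4, k))
Mul(Function('q')(23), Add(Function('R')(G, 19), 455)) = Mul(Mul(2, 23), Add(Mul(19, Add(-4, 5)), 455)) = Mul(46, Add(Mul(19, 1), 455)) = Mul(46, Add(19, 455)) = Mul(46, 474) = 21804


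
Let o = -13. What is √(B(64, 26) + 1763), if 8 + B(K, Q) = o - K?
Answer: √1678 ≈ 40.963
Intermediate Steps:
B(K, Q) = -21 - K (B(K, Q) = -8 + (-13 - K) = -21 - K)
√(B(64, 26) + 1763) = √((-21 - 1*64) + 1763) = √((-21 - 64) + 1763) = √(-85 + 1763) = √1678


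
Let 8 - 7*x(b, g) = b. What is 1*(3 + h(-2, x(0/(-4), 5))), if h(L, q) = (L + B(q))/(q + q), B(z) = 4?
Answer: 31/8 ≈ 3.8750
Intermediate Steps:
x(b, g) = 8/7 - b/7
h(L, q) = (4 + L)/(2*q) (h(L, q) = (L + 4)/(q + q) = (4 + L)/((2*q)) = (4 + L)*(1/(2*q)) = (4 + L)/(2*q))
1*(3 + h(-2, x(0/(-4), 5))) = 1*(3 + (4 - 2)/(2*(8/7 - 0/(-4)))) = 1*(3 + (½)*2/(8/7 - 0*(-1)/4)) = 1*(3 + (½)*2/(8/7 - ⅐*0)) = 1*(3 + (½)*2/(8/7 + 0)) = 1*(3 + (½)*2/(8/7)) = 1*(3 + (½)*(7/8)*2) = 1*(3 + 7/8) = 1*(31/8) = 31/8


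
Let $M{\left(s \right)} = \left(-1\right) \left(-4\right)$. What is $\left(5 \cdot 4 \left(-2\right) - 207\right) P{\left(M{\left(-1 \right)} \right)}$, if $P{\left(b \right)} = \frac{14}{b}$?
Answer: $- \frac{1729}{2} \approx -864.5$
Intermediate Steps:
$M{\left(s \right)} = 4$
$\left(5 \cdot 4 \left(-2\right) - 207\right) P{\left(M{\left(-1 \right)} \right)} = \left(5 \cdot 4 \left(-2\right) - 207\right) \frac{14}{4} = \left(20 \left(-2\right) - 207\right) 14 \cdot \frac{1}{4} = \left(-40 - 207\right) \frac{7}{2} = \left(-247\right) \frac{7}{2} = - \frac{1729}{2}$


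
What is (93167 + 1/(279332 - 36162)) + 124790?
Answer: 53000603691/243170 ≈ 2.1796e+5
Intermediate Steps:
(93167 + 1/(279332 - 36162)) + 124790 = (93167 + 1/243170) + 124790 = 22655419391/243170 + 124790 = 53000603691/243170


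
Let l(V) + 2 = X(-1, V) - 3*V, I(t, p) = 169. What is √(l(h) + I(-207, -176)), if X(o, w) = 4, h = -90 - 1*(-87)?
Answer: 6*√5 ≈ 13.416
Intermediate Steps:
h = -3 (h = -90 + 87 = -3)
l(V) = 2 - 3*V (l(V) = -2 + (4 - 3*V) = 2 - 3*V)
√(l(h) + I(-207, -176)) = √((2 - 3*(-3)) + 169) = √((2 + 9) + 169) = √(11 + 169) = √180 = 6*√5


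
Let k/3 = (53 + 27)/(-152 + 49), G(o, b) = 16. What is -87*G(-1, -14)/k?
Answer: 2987/5 ≈ 597.40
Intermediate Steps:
k = -240/103 (k = 3*((53 + 27)/(-152 + 49)) = 3*(80/(-103)) = 3*(80*(-1/103)) = 3*(-80/103) = -240/103 ≈ -2.3301)
-87*G(-1, -14)/k = -1392/(-240/103) = -1392*(-103)/240 = -87*(-103/15) = 2987/5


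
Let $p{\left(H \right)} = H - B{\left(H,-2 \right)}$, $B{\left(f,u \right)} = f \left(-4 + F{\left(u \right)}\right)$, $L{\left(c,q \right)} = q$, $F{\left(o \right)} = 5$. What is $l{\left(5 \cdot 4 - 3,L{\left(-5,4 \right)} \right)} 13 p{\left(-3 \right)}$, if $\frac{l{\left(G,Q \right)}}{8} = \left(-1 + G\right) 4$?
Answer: $0$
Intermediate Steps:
$B{\left(f,u \right)} = f$ ($B{\left(f,u \right)} = f \left(-4 + 5\right) = f 1 = f$)
$p{\left(H \right)} = 0$ ($p{\left(H \right)} = H - H = 0$)
$l{\left(G,Q \right)} = -32 + 32 G$ ($l{\left(G,Q \right)} = 8 \left(-1 + G\right) 4 = 8 \left(-4 + 4 G\right) = -32 + 32 G$)
$l{\left(5 \cdot 4 - 3,L{\left(-5,4 \right)} \right)} 13 p{\left(-3 \right)} = \left(-32 + 32 \left(5 \cdot 4 - 3\right)\right) 13 \cdot 0 = \left(-32 + 32 \left(20 - 3\right)\right) 0 = \left(-32 + 32 \cdot 17\right) 0 = \left(-32 + 544\right) 0 = 512 \cdot 0 = 0$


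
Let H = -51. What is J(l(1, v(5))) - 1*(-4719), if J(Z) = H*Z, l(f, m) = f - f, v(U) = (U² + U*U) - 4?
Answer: 4719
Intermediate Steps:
v(U) = -4 + 2*U² (v(U) = (U² + U²) - 4 = 2*U² - 4 = -4 + 2*U²)
l(f, m) = 0
J(Z) = -51*Z
J(l(1, v(5))) - 1*(-4719) = -51*0 - 1*(-4719) = 0 + 4719 = 4719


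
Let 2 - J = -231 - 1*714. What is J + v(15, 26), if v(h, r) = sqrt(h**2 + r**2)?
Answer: 947 + sqrt(901) ≈ 977.02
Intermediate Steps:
J = 947 (J = 2 - (-231 - 1*714) = 2 - (-231 - 714) = 2 - 1*(-945) = 2 + 945 = 947)
J + v(15, 26) = 947 + sqrt(15**2 + 26**2) = 947 + sqrt(225 + 676) = 947 + sqrt(901)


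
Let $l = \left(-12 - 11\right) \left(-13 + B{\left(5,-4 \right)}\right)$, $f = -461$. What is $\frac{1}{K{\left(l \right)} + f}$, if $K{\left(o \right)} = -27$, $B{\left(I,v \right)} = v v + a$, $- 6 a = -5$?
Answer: $- \frac{1}{488} \approx -0.0020492$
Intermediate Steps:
$a = \frac{5}{6}$ ($a = \left(- \frac{1}{6}\right) \left(-5\right) = \frac{5}{6} \approx 0.83333$)
$B{\left(I,v \right)} = \frac{5}{6} + v^{2}$ ($B{\left(I,v \right)} = v v + \frac{5}{6} = v^{2} + \frac{5}{6} = \frac{5}{6} + v^{2}$)
$l = - \frac{529}{6}$ ($l = \left(-12 - 11\right) \left(-13 + \left(\frac{5}{6} + \left(-4\right)^{2}\right)\right) = - 23 \left(-13 + \left(\frac{5}{6} + 16\right)\right) = - 23 \left(-13 + \frac{101}{6}\right) = \left(-23\right) \frac{23}{6} = - \frac{529}{6} \approx -88.167$)
$\frac{1}{K{\left(l \right)} + f} = \frac{1}{-27 - 461} = \frac{1}{-488} = - \frac{1}{488}$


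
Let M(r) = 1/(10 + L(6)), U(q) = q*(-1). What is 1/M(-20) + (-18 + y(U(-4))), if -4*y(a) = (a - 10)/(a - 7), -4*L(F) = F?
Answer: -10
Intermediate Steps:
L(F) = -F/4
U(q) = -q
y(a) = -(-10 + a)/(4*(-7 + a)) (y(a) = -(a - 10)/(4*(a - 7)) = -(-10 + a)/(4*(-7 + a)))
M(r) = 2/17 (M(r) = 1/(10 - ¼*6) = 1/(10 - 3/2) = 1/(17/2) = 2/17)
1/M(-20) + (-18 + y(U(-4))) = 1/(2/17) + (-18 + (10 - (-1)*(-4))/(4*(-7 - 1*(-4)))) = 17/2 + (-18 + (10 - 1*4)/(4*(-7 + 4))) = 17/2 + (-18 + (¼)*(10 - 4)/(-3)) = 17/2 + (-18 + (¼)*(-⅓)*6) = 17/2 + (-18 - ½) = 17/2 - 37/2 = -10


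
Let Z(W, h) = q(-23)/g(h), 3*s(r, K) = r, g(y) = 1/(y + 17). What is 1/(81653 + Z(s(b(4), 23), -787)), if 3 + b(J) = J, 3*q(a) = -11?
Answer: 3/253429 ≈ 1.1838e-5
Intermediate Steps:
q(a) = -11/3 (q(a) = (⅓)*(-11) = -11/3)
g(y) = 1/(17 + y)
b(J) = -3 + J
s(r, K) = r/3
Z(W, h) = -187/3 - 11*h/3 (Z(W, h) = -(187/3 + 11*h/3) = -11*(17 + h)/3 = -187/3 - 11*h/3)
1/(81653 + Z(s(b(4), 23), -787)) = 1/(81653 + (-187/3 - 11/3*(-787))) = 1/(81653 + (-187/3 + 8657/3)) = 1/(81653 + 8470/3) = 1/(253429/3) = 3/253429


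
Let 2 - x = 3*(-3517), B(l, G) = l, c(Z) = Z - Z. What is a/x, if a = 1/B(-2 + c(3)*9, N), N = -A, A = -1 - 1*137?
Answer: -1/21106 ≈ -4.7380e-5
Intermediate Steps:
A = -138 (A = -1 - 137 = -138)
c(Z) = 0
N = 138 (N = -1*(-138) = 138)
a = -1/2 (a = 1/(-2 + 0*9) = 1/(-2 + 0) = 1/(-2) = -1/2 ≈ -0.50000)
x = 10553 (x = 2 - 3*(-3517) = 2 - 1*(-10551) = 2 + 10551 = 10553)
a/x = -1/2/10553 = -1/2*1/10553 = -1/21106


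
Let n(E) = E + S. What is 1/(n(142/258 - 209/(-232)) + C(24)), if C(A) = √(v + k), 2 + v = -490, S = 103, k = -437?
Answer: 93555436776/10604073820225 - 895685184*I*√929/10604073820225 ≈ 0.0088226 - 0.0025745*I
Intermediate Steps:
v = -492 (v = -2 - 490 = -492)
C(A) = I*√929 (C(A) = √(-492 - 437) = √(-929) = I*√929)
n(E) = 103 + E (n(E) = E + 103 = 103 + E)
1/(n(142/258 - 209/(-232)) + C(24)) = 1/((103 + (142/258 - 209/(-232))) + I*√929) = 1/((103 + (142*(1/258) - 209*(-1/232))) + I*√929) = 1/((103 + (71/129 + 209/232)) + I*√929) = 1/((103 + 43433/29928) + I*√929) = 1/(3126017/29928 + I*√929)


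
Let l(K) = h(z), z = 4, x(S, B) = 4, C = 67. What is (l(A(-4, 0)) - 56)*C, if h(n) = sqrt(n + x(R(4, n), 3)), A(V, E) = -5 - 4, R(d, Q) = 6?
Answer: -3752 + 134*sqrt(2) ≈ -3562.5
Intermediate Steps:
A(V, E) = -9
h(n) = sqrt(4 + n) (h(n) = sqrt(n + 4) = sqrt(4 + n))
l(K) = 2*sqrt(2) (l(K) = sqrt(4 + 4) = sqrt(8) = 2*sqrt(2))
(l(A(-4, 0)) - 56)*C = (2*sqrt(2) - 56)*67 = (-56 + 2*sqrt(2))*67 = -3752 + 134*sqrt(2)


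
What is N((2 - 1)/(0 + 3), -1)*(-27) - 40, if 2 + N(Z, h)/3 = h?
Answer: 203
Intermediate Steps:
N(Z, h) = -6 + 3*h
N((2 - 1)/(0 + 3), -1)*(-27) - 40 = (-6 + 3*(-1))*(-27) - 40 = (-6 - 3)*(-27) - 40 = -9*(-27) - 40 = 243 - 40 = 203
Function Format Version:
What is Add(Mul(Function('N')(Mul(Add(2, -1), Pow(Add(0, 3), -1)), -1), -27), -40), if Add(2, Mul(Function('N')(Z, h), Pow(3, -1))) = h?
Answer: 203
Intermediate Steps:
Function('N')(Z, h) = Add(-6, Mul(3, h))
Add(Mul(Function('N')(Mul(Add(2, -1), Pow(Add(0, 3), -1)), -1), -27), -40) = Add(Mul(Add(-6, Mul(3, -1)), -27), -40) = Add(Mul(Add(-6, -3), -27), -40) = Add(Mul(-9, -27), -40) = Add(243, -40) = 203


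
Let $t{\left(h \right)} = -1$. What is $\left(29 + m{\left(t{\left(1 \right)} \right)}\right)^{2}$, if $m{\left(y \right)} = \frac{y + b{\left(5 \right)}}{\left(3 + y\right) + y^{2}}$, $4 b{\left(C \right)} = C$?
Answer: $\frac{121801}{144} \approx 845.84$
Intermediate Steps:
$b{\left(C \right)} = \frac{C}{4}$
$m{\left(y \right)} = \frac{\frac{5}{4} + y}{3 + y + y^{2}}$ ($m{\left(y \right)} = \frac{y + \frac{1}{4} \cdot 5}{\left(3 + y\right) + y^{2}} = \frac{y + \frac{5}{4}}{3 + y + y^{2}} = \frac{\frac{5}{4} + y}{3 + y + y^{2}}$)
$\left(29 + m{\left(t{\left(1 \right)} \right)}\right)^{2} = \left(29 + \frac{\frac{5}{4} - 1}{3 - 1 + \left(-1\right)^{2}}\right)^{2} = \left(29 + \frac{1}{3 - 1 + 1} \cdot \frac{1}{4}\right)^{2} = \left(29 + \frac{1}{3} \cdot \frac{1}{4}\right)^{2} = \left(29 + \frac{1}{12}\right)^{2} = \left(\frac{349}{12}\right)^{2} = \frac{121801}{144}$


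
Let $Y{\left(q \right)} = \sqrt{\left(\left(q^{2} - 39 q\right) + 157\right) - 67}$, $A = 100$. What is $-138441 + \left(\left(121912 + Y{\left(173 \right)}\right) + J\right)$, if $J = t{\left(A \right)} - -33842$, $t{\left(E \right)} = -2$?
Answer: $17311 + 2 \sqrt{5818} \approx 17464.0$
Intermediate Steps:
$Y{\left(q \right)} = \sqrt{90 + q^{2} - 39 q}$ ($Y{\left(q \right)} = \sqrt{\left(157 + q^{2} - 39 q\right) - 67} = \sqrt{90 + q^{2} - 39 q}$)
$J = 33840$ ($J = -2 - -33842 = -2 + 33842 = 33840$)
$-138441 + \left(\left(121912 + Y{\left(173 \right)}\right) + J\right) = -138441 + \left(\left(121912 + \sqrt{90 + 173^{2} - 6747}\right) + 33840\right) = -138441 + \left(\left(121912 + \sqrt{90 + 29929 - 6747}\right) + 33840\right) = -138441 + \left(\left(121912 + \sqrt{23272}\right) + 33840\right) = -138441 + \left(\left(121912 + 2 \sqrt{5818}\right) + 33840\right) = -138441 + \left(155752 + 2 \sqrt{5818}\right) = 17311 + 2 \sqrt{5818}$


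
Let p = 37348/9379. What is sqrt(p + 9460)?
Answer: 8*sqrt(13007894543)/9379 ≈ 97.283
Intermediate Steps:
p = 37348/9379 (p = 37348*(1/9379) = 37348/9379 ≈ 3.9821)
sqrt(p + 9460) = sqrt(37348/9379 + 9460) = sqrt(88762688/9379) = 8*sqrt(13007894543)/9379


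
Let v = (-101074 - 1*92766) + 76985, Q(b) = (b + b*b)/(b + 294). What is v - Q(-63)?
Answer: -1285591/11 ≈ -1.1687e+5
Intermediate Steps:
Q(b) = (b + b²)/(294 + b)
v = -116855 (v = (-101074 - 92766) + 76985 = -193840 + 76985 = -116855)
v - Q(-63) = -116855 - (-63)*(1 - 63)/(294 - 63) = -116855 - (-63)*(-62)/231 = -116855 - 1*186/11 = -116855 - 186/11 = -1285591/11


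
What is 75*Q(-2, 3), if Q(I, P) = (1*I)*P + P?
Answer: -225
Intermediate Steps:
Q(I, P) = P + I*P (Q(I, P) = I*P + P = P + I*P)
75*Q(-2, 3) = 75*(3*(1 - 2)) = 75*(3*(-1)) = 75*(-3) = -225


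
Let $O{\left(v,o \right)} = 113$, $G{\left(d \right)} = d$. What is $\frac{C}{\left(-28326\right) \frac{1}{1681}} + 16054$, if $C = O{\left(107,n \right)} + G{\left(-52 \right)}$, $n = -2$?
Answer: $\frac{454643063}{28326} \approx 16050.0$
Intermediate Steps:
$C = 61$ ($C = 113 - 52 = 61$)
$\frac{C}{\left(-28326\right) \frac{1}{1681}} + 16054 = \frac{61}{\left(-28326\right) \frac{1}{1681}} + 16054 = \frac{61}{- \frac{28326}{1681}} + 16054 = 61 \left(- \frac{1681}{28326}\right) + 16054 = - \frac{102541}{28326} + 16054 = \frac{454643063}{28326}$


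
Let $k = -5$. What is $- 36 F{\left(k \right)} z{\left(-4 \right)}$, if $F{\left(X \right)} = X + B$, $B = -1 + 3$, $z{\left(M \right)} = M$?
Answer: $-432$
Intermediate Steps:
$B = 2$
$F{\left(X \right)} = 2 + X$ ($F{\left(X \right)} = X + 2 = 2 + X$)
$- 36 F{\left(k \right)} z{\left(-4 \right)} = - 36 \left(2 - 5\right) \left(-4\right) = \left(-36\right) \left(-3\right) \left(-4\right) = 108 \left(-4\right) = -432$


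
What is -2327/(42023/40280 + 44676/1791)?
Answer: -18652580440/208312497 ≈ -89.541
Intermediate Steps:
-2327/(42023/40280 + 44676/1791) = -2327/(42023*(1/40280) + 44676*(1/1791)) = -2327/(42023/40280 + 4964/199) = -2327/208312497/8015720 = -2327*8015720/208312497 = -18652580440/208312497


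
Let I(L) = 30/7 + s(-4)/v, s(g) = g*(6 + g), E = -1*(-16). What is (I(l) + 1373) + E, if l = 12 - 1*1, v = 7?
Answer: 9745/7 ≈ 1392.1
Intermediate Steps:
E = 16
l = 11 (l = 12 - 1 = 11)
I(L) = 22/7 (I(L) = 30/7 - 4*(6 - 4)/7 = 30*(1/7) - 4*2*(1/7) = 30/7 - 8*1/7 = 30/7 - 8/7 = 22/7)
(I(l) + 1373) + E = (22/7 + 1373) + 16 = 9633/7 + 16 = 9745/7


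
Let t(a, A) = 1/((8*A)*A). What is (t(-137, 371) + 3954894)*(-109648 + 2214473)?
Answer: 9166185617720389225/1101128 ≈ 8.3244e+12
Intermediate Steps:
t(a, A) = 1/(8*A²)
(t(-137, 371) + 3954894)*(-109648 + 2214473) = ((⅛)/371² + 3954894)*(-109648 + 2214473) = ((⅛)*(1/137641) + 3954894)*2104825 = (1/1101128 + 3954894)*2104825 = (4354844520433/1101128)*2104825 = 9166185617720389225/1101128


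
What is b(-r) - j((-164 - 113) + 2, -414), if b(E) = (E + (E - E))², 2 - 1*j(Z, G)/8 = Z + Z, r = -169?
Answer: 24145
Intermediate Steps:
j(Z, G) = 16 - 16*Z (j(Z, G) = 16 - 8*(Z + Z) = 16 - 16*Z)
b(E) = E² (b(E) = (E + 0)² = E²)
b(-r) - j((-164 - 113) + 2, -414) = (-1*(-169))² - (16 - 16*((-164 - 113) + 2)) = 169² - (16 - 16*(-277 + 2)) = 28561 - (16 - 16*(-275)) = 28561 - (16 + 4400) = 28561 - 1*4416 = 28561 - 4416 = 24145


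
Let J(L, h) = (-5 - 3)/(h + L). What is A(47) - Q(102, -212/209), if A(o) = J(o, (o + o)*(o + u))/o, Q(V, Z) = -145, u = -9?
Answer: 24663477/170093 ≈ 145.00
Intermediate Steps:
J(L, h) = -8/(L + h)
A(o) = -8/(o*(o + 2*o*(-9 + o))) (A(o) = (-8/(o + (o + o)*(o - 9)))/o = (-8/(o + (2*o)*(-9 + o)))/o = (-8/(o + 2*o*(-9 + o)))/o = -8/(o*(o + 2*o*(-9 + o))))
A(47) - Q(102, -212/209) = -8/(47²*(-17 + 2*47)) - 1*(-145) = -8*1/2209/(-17 + 94) + 145 = -8*1/2209/77 + 145 = -8*1/2209*1/77 + 145 = -8/170093 + 145 = 24663477/170093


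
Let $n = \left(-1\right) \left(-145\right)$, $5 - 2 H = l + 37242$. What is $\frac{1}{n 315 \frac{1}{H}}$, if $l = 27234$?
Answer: $- \frac{64471}{91350} \approx -0.70576$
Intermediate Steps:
$H = - \frac{64471}{2}$ ($H = \frac{5}{2} - \frac{27234 + 37242}{2} = \frac{5}{2} - 32238 = - \frac{64471}{2} \approx -32236.0$)
$n = 145$
$\frac{1}{n 315 \frac{1}{H}} = \frac{1}{145 \cdot 315 \frac{1}{- \frac{64471}{2}}} = \frac{1}{45675 \left(- \frac{2}{64471}\right)} = \frac{1}{- \frac{91350}{64471}} = - \frac{64471}{91350}$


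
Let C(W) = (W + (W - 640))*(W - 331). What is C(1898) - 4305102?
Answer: 640350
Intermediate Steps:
C(W) = (-640 + 2*W)*(-331 + W) (C(W) = (W + (-640 + W))*(-331 + W) = (-640 + 2*W)*(-331 + W))
C(1898) - 4305102 = (211840 - 1302*1898 + 2*1898²) - 4305102 = (211840 - 2471196 + 2*3602404) - 4305102 = (211840 - 2471196 + 7204808) - 4305102 = 4945452 - 4305102 = 640350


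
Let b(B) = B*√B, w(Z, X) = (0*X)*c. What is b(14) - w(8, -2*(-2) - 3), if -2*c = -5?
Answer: 14*√14 ≈ 52.383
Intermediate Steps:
c = 5/2 (c = -½*(-5) = 5/2 ≈ 2.5000)
w(Z, X) = 0 (w(Z, X) = (0*X)*(5/2) = 0*(5/2) = 0)
b(B) = B^(3/2)
b(14) - w(8, -2*(-2) - 3) = 14^(3/2) - 1*0 = 14*√14 + 0 = 14*√14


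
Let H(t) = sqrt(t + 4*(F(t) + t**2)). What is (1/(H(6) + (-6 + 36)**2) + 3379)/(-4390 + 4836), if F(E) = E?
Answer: 456067159/60197066 - sqrt(174)/361182396 ≈ 7.5762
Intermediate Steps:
H(t) = sqrt(4*t**2 + 5*t) (H(t) = sqrt(t + 4*(t + t**2)) = sqrt(t + (4*t + 4*t**2)) = sqrt(4*t**2 + 5*t))
(1/(H(6) + (-6 + 36)**2) + 3379)/(-4390 + 4836) = (1/(sqrt(6*(5 + 4*6)) + (-6 + 36)**2) + 3379)/(-4390 + 4836) = (1/(sqrt(6*(5 + 24)) + 30**2) + 3379)/446 = (1/(sqrt(6*29) + 900) + 3379)*(1/446) = (1/(sqrt(174) + 900) + 3379)*(1/446) = (1/(900 + sqrt(174)) + 3379)*(1/446) = (3379 + 1/(900 + sqrt(174)))*(1/446) = 3379/446 + 1/(446*(900 + sqrt(174)))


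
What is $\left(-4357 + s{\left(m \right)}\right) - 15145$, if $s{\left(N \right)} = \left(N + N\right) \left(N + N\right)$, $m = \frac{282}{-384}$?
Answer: $- \frac{19967839}{1024} \approx -19500.0$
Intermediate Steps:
$m = - \frac{47}{64}$ ($m = 282 \left(- \frac{1}{384}\right) = - \frac{47}{64} \approx -0.73438$)
$s{\left(N \right)} = 4 N^{2}$ ($s{\left(N \right)} = 2 N 2 N = 4 N^{2}$)
$\left(-4357 + s{\left(m \right)}\right) - 15145 = \left(-4357 + 4 \left(- \frac{47}{64}\right)^{2}\right) - 15145 = \left(-4357 + 4 \cdot \frac{2209}{4096}\right) - 15145 = \left(-4357 + \frac{2209}{1024}\right) - 15145 = - \frac{4459359}{1024} - 15145 = - \frac{19967839}{1024}$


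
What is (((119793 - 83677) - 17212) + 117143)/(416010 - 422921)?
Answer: -136047/6911 ≈ -19.686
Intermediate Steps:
(((119793 - 83677) - 17212) + 117143)/(416010 - 422921) = ((36116 - 17212) + 117143)/(-6911) = (18904 + 117143)*(-1/6911) = 136047*(-1/6911) = -136047/6911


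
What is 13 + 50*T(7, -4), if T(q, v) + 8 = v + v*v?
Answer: 213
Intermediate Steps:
T(q, v) = -8 + v + v**2 (T(q, v) = -8 + (v + v*v) = -8 + (v + v**2) = -8 + v + v**2)
13 + 50*T(7, -4) = 13 + 50*(-8 - 4 + (-4)**2) = 13 + 50*(-8 - 4 + 16) = 13 + 50*4 = 13 + 200 = 213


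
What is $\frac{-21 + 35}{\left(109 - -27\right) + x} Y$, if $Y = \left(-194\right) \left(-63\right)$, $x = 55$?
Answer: $\frac{171108}{191} \approx 895.85$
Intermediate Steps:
$Y = 12222$
$\frac{-21 + 35}{\left(109 - -27\right) + x} Y = \frac{-21 + 35}{\left(109 - -27\right) + 55} \cdot 12222 = \frac{14}{\left(109 + 27\right) + 55} \cdot 12222 = \frac{14}{136 + 55} \cdot 12222 = \frac{14}{191} \cdot 12222 = \frac{171108}{191}$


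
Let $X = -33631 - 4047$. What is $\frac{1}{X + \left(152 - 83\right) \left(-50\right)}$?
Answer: $- \frac{1}{41128} \approx -2.4314 \cdot 10^{-5}$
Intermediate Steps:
$X = -37678$ ($X = -33631 - 4047 = -37678$)
$\frac{1}{X + \left(152 - 83\right) \left(-50\right)} = \frac{1}{-37678 + \left(152 - 83\right) \left(-50\right)} = \frac{1}{-37678 + 69 \left(-50\right)} = \frac{1}{-37678 - 3450} = \frac{1}{-41128} = - \frac{1}{41128}$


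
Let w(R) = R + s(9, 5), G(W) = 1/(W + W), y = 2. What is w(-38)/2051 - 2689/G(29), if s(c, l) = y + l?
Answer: -319878093/2051 ≈ -1.5596e+5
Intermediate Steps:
G(W) = 1/(2*W)
s(c, l) = 2 + l
w(R) = 7 + R (w(R) = R + (2 + 5) = R + 7 = 7 + R)
w(-38)/2051 - 2689/G(29) = (7 - 38)/2051 - 2689/((1/2)/29) = -31*1/2051 - 2689/((1/2)*(1/29)) = -31/2051 - 2689/1/58 = -31/2051 - 2689*58 = -31/2051 - 155962 = -319878093/2051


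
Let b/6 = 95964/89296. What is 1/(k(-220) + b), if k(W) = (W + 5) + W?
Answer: -11162/4783497 ≈ -0.0023334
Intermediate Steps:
k(W) = 5 + 2*W (k(W) = (5 + W) + W = 5 + 2*W)
b = 71973/11162 (b = 6*(95964/89296) = 6*(95964*(1/89296)) = 6*(23991/22324) = 71973/11162 ≈ 6.4480)
1/(k(-220) + b) = 1/((5 + 2*(-220)) + 71973/11162) = 1/((5 - 440) + 71973/11162) = 1/(-435 + 71973/11162) = 1/(-4783497/11162) = -11162/4783497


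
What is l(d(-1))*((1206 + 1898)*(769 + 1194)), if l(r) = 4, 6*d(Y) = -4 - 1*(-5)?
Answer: 24372608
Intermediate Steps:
d(Y) = ⅙ (d(Y) = (-4 - 1*(-5))/6 = (-4 + 5)/6 = (⅙)*1 = ⅙)
l(d(-1))*((1206 + 1898)*(769 + 1194)) = 4*((1206 + 1898)*(769 + 1194)) = 4*(3104*1963) = 4*6093152 = 24372608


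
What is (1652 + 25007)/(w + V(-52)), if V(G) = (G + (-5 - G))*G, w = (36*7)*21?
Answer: 26659/5552 ≈ 4.8017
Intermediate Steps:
w = 5292 (w = 252*21 = 5292)
V(G) = -5*G
(1652 + 25007)/(w + V(-52)) = (1652 + 25007)/(5292 - 5*(-52)) = 26659/(5292 + 260) = 26659/5552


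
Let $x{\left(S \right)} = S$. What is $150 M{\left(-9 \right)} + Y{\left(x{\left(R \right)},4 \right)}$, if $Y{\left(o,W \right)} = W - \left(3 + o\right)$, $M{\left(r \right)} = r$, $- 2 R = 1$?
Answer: $- \frac{2697}{2} \approx -1348.5$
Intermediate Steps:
$R = - \frac{1}{2}$ ($R = \left(- \frac{1}{2}\right) 1 = - \frac{1}{2} \approx -0.5$)
$Y{\left(o,W \right)} = -3 + W - o$
$150 M{\left(-9 \right)} + Y{\left(x{\left(R \right)},4 \right)} = 150 \left(-9\right) - - \frac{3}{2} = -1350 + \left(-3 + 4 + \frac{1}{2}\right) = -1350 + \frac{3}{2} = - \frac{2697}{2}$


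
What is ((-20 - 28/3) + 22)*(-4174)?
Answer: 91828/3 ≈ 30609.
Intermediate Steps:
((-20 - 28/3) + 22)*(-4174) = (-88/3 + 22)*(-4174) = -22/3*(-4174) = 91828/3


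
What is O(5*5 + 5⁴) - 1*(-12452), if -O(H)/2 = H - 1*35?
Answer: 11222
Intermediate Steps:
O(H) = 70 - 2*H (O(H) = -2*(H - 1*35) = -2*(H - 35) = -2*(-35 + H) = 70 - 2*H)
O(5*5 + 5⁴) - 1*(-12452) = (70 - 2*(5*5 + 5⁴)) - 1*(-12452) = (70 - 2*(25 + 625)) + 12452 = (70 - 2*650) + 12452 = (70 - 1300) + 12452 = -1230 + 12452 = 11222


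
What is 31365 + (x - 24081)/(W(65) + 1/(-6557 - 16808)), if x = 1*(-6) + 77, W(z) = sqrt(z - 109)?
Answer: 5*(112205003*I + 293137290*sqrt(11))/(I + 46730*sqrt(11)) ≈ 31365.0 + 3619.6*I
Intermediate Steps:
W(z) = sqrt(-109 + z)
x = 71 (x = -6 + 77 = 71)
31365 + (x - 24081)/(W(65) + 1/(-6557 - 16808)) = 31365 + (71 - 24081)/(sqrt(-109 + 65) + 1/(-6557 - 16808)) = 31365 - 24010/(sqrt(-44) + 1/(-23365)) = 31365 - 24010/(2*I*sqrt(11) - 1/23365) = 31365 - 24010/(-1/23365 + 2*I*sqrt(11))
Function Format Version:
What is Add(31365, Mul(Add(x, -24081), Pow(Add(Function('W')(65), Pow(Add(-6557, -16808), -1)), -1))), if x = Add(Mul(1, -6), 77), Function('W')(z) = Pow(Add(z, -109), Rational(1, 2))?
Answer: Mul(5, Pow(Add(I, Mul(46730, Pow(11, Rational(1, 2)))), -1), Add(Mul(112205003, I), Mul(293137290, Pow(11, Rational(1, 2))))) ≈ Add(31365., Mul(3619.6, I))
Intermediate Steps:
Function('W')(z) = Pow(Add(-109, z), Rational(1, 2))
x = 71 (x = Add(-6, 77) = 71)
Add(31365, Mul(Add(x, -24081), Pow(Add(Function('W')(65), Pow(Add(-6557, -16808), -1)), -1))) = Add(31365, Mul(Add(71, -24081), Pow(Add(Pow(Add(-109, 65), Rational(1, 2)), Pow(Add(-6557, -16808), -1)), -1))) = Add(31365, Mul(-24010, Pow(Add(Pow(-44, Rational(1, 2)), Pow(-23365, -1)), -1))) = Add(31365, Mul(-24010, Pow(Add(Mul(2, I, Pow(11, Rational(1, 2))), Rational(-1, 23365)), -1))) = Add(31365, Mul(-24010, Pow(Add(Rational(-1, 23365), Mul(2, I, Pow(11, Rational(1, 2)))), -1)))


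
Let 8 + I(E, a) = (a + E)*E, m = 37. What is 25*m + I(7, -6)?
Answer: 924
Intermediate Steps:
I(E, a) = -8 + E*(E + a) (I(E, a) = -8 + (a + E)*E = -8 + (E + a)*E = -8 + E*(E + a))
25*m + I(7, -6) = 25*37 + (-8 + 7² + 7*(-6)) = 925 + (-8 + 49 - 42) = 925 - 1 = 924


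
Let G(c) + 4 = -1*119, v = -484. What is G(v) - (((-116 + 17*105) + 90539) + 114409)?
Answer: -206740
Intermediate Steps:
G(c) = -123 (G(c) = -4 - 1*119 = -4 - 119 = -123)
G(v) - (((-116 + 17*105) + 90539) + 114409) = -123 - (((-116 + 17*105) + 90539) + 114409) = -123 - (((-116 + 1785) + 90539) + 114409) = -123 - ((1669 + 90539) + 114409) = -123 - (92208 + 114409) = -123 - 1*206617 = -123 - 206617 = -206740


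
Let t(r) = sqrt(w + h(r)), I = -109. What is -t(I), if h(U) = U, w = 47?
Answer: -I*sqrt(62) ≈ -7.874*I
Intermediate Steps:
t(r) = sqrt(47 + r)
-t(I) = -sqrt(47 - 109) = -sqrt(-62) = -I*sqrt(62)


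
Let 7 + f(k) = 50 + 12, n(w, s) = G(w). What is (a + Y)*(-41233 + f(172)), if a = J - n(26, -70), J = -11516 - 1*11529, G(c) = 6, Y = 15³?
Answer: 810218328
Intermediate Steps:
Y = 3375
n(w, s) = 6
J = -23045 (J = -11516 - 11529 = -23045)
f(k) = 55 (f(k) = -7 + (50 + 12) = -7 + 62 = 55)
a = -23051 (a = -23045 - 1*6 = -23045 - 6 = -23051)
(a + Y)*(-41233 + f(172)) = (-23051 + 3375)*(-41233 + 55) = -19676*(-41178) = 810218328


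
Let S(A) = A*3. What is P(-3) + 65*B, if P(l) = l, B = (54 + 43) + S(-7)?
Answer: 4937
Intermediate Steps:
S(A) = 3*A
B = 76 (B = (54 + 43) + 3*(-7) = 97 - 21 = 76)
P(-3) + 65*B = -3 + 65*76 = -3 + 4940 = 4937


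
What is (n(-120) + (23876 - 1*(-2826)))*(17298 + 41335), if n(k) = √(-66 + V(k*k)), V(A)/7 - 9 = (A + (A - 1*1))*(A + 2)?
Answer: 1565618366 + 58633*√2903342383 ≈ 4.7249e+9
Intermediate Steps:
V(A) = 63 + 7*(-1 + 2*A)*(2 + A) (V(A) = 63 + 7*((A + (A - 1*1))*(A + 2)) = 63 + 7*((A + (A - 1))*(2 + A)) = 63 + 7*((A + (-1 + A))*(2 + A)) = 63 + 7*((-1 + 2*A)*(2 + A)) = 63 + 7*(-1 + 2*A)*(2 + A))
n(k) = √(-17 + 14*k⁴ + 21*k²) (n(k) = √(-66 + (49 + 14*(k*k)² + 21*(k*k))) = √(-66 + (49 + 14*(k²)² + 21*k²)) = √(-66 + (49 + 14*k⁴ + 21*k²)) = √(-17 + 14*k⁴ + 21*k²))
(n(-120) + (23876 - 1*(-2826)))*(17298 + 41335) = (√(-17 + 14*(-120)⁴ + 21*(-120)²) + (23876 - 1*(-2826)))*(17298 + 41335) = (√(-17 + 14*207360000 + 21*14400) + (23876 + 2826))*58633 = (√(-17 + 2903040000 + 302400) + 26702)*58633 = (√2903342383 + 26702)*58633 = (26702 + √2903342383)*58633 = 1565618366 + 58633*√2903342383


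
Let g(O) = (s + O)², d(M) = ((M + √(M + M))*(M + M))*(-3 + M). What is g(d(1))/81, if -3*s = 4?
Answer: 544/729 + 128*√2/243 ≈ 1.4912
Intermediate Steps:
s = -4/3 (s = -⅓*4 = -4/3 ≈ -1.3333)
d(M) = 2*M*(-3 + M)*(M + √2*√M) (d(M) = ((M + √(2*M))*(2*M))*(-3 + M) = ((M + √2*√M)*(2*M))*(-3 + M) = (2*M*(M + √2*√M))*(-3 + M) = 2*M*(-3 + M)*(M + √2*√M))
g(O) = (-4/3 + O)²
g(d(1))/81 = ((-4 + 3*(-6*1² + 2*1³ - 6*√2*1^(3/2) + 2*√2*1^(5/2)))²/9)/81 = ((-4 + 3*(-6*1 + 2*1 - 6*√2*1 + 2*√2*1))²/9)*(1/81) = ((-4 + 3*(-6 + 2 - 6*√2 + 2*√2))²/9)*(1/81) = ((-4 + 3*(-4 - 4*√2))²/9)*(1/81) = ((-4 + (-12 - 12*√2))²/9)*(1/81) = ((-16 - 12*√2)²/9)*(1/81) = (-16 - 12*√2)²/729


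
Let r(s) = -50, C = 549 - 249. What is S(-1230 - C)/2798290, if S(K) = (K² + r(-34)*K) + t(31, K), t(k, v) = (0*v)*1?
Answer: 241740/279829 ≈ 0.86388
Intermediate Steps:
t(k, v) = 0 (t(k, v) = 0*1 = 0)
C = 300
S(K) = K² - 50*K (S(K) = (K² - 50*K) + 0 = K² - 50*K)
S(-1230 - C)/2798290 = ((-1230 - 1*300)*(-50 + (-1230 - 1*300)))/2798290 = ((-1230 - 300)*(-50 + (-1230 - 300)))*(1/2798290) = -1530*(-50 - 1530)*(1/2798290) = -1530*(-1580)*(1/2798290) = 2417400*(1/2798290) = 241740/279829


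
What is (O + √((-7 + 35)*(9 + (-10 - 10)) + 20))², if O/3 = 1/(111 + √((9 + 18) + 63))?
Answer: (37 - √10 + 16308*I*√2)²/1846881 ≈ -288.0 + 0.8451*I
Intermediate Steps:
O = 3/(111 + 3*√10) (O = 3/(111 + √((9 + 18) + 63)) = 3/(111 + √(27 + 63)) = 3/(111 + √90) = 3/(111 + 3*√10) ≈ 0.024899)
(O + √((-7 + 35)*(9 + (-10 - 10)) + 20))² = ((37/1359 - √10/1359) + √((-7 + 35)*(9 + (-10 - 10)) + 20))² = ((37/1359 - √10/1359) + √(28*(9 - 20) + 20))² = ((37/1359 - √10/1359) + √(28*(-11) + 20))² = ((37/1359 - √10/1359) + √(-308 + 20))² = ((37/1359 - √10/1359) + √(-288))² = ((37/1359 - √10/1359) + 12*I*√2)² = (37/1359 - √10/1359 + 12*I*√2)²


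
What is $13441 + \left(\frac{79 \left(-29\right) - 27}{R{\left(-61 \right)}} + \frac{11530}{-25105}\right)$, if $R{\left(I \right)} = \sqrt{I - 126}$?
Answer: $\frac{67484955}{5021} + \frac{2318 i \sqrt{187}}{187} \approx 13441.0 + 169.51 i$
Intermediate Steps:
$R{\left(I \right)} = \sqrt{-126 + I}$
$13441 + \left(\frac{79 \left(-29\right) - 27}{R{\left(-61 \right)}} + \frac{11530}{-25105}\right) = 13441 + \left(\frac{79 \left(-29\right) - 27}{\sqrt{-126 - 61}} + \frac{11530}{-25105}\right) = 13441 + \left(\frac{-2291 - 27}{\sqrt{-187}} + 11530 \left(- \frac{1}{25105}\right)\right) = 13441 - \left(\frac{2306}{5021} + \frac{2318}{i \sqrt{187}}\right) = 13441 - \left(\frac{2306}{5021} + 2318 \left(- \frac{i \sqrt{187}}{187}\right)\right) = 13441 - \left(\frac{2306}{5021} - \frac{2318 i \sqrt{187}}{187}\right) = \frac{67484955}{5021} + \frac{2318 i \sqrt{187}}{187}$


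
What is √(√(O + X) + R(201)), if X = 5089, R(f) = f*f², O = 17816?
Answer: √(8120601 + 3*√2545) ≈ 2849.7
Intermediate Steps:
R(f) = f³
√(√(O + X) + R(201)) = √(√(17816 + 5089) + 201³) = √(√22905 + 8120601) = √(3*√2545 + 8120601) = √(8120601 + 3*√2545)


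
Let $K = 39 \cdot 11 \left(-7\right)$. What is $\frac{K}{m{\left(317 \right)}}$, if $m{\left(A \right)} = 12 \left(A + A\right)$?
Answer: $- \frac{1001}{2536} \approx -0.39472$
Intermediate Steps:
$K = -3003$ ($K = 429 \left(-7\right) = -3003$)
$m{\left(A \right)} = 24 A$ ($m{\left(A \right)} = 12 \cdot 2 A = 24 A$)
$\frac{K}{m{\left(317 \right)}} = - \frac{3003}{24 \cdot 317} = - \frac{3003}{7608} = \left(-3003\right) \frac{1}{7608} = - \frac{1001}{2536}$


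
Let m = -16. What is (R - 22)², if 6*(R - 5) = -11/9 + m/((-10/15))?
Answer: 508369/2916 ≈ 174.34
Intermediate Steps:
R = 475/54 (R = 5 + (-11/9 - 16/((-10/15)))/6 = 5 + (-11*⅑ - 16/((-10*1/15)))/6 = 5 + (-11/9 - 16/(-⅔))/6 = 5 + (-11/9 - 16*(-3/2))/6 = 5 + (-11/9 + 24)/6 = 5 + (⅙)*(205/9) = 5 + 205/54 = 475/54 ≈ 8.7963)
(R - 22)² = (475/54 - 22)² = (-713/54)² = 508369/2916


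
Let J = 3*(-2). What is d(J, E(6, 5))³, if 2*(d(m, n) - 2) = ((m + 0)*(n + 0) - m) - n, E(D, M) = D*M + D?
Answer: -1771561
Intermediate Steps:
E(D, M) = D + D*M
J = -6
d(m, n) = 2 - m/2 - n/2 + m*n/2 (d(m, n) = 2 + (((m + 0)*(n + 0) - m) - n)/2 = 2 + ((m*n - m) - n)/2 = 2 + ((-m + m*n) - n)/2 = 2 + (-m - n + m*n)/2 = 2 + (-m/2 - n/2 + m*n/2) = 2 - m/2 - n/2 + m*n/2)
d(J, E(6, 5))³ = (2 - ½*(-6) - 3*(1 + 5) + (½)*(-6)*(6*(1 + 5)))³ = (2 + 3 - 3*6 + (½)*(-6)*(6*6))³ = (2 + 3 - ½*36 + (½)*(-6)*36)³ = (2 + 3 - 18 - 108)³ = (-121)³ = -1771561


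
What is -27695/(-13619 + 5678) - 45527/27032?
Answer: 387121333/214661112 ≈ 1.8034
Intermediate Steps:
-27695/(-13619 + 5678) - 45527/27032 = -27695/(-7941) - 45527*1/27032 = -27695*(-1/7941) - 45527/27032 = 27695/7941 - 45527/27032 = 387121333/214661112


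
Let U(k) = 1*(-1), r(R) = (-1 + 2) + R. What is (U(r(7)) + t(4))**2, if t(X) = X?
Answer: 9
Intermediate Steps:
r(R) = 1 + R
U(k) = -1
(U(r(7)) + t(4))**2 = (-1 + 4)**2 = 3**2 = 9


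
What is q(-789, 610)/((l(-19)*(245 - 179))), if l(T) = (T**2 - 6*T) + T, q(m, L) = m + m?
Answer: -263/5016 ≈ -0.052432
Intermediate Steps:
q(m, L) = 2*m
l(T) = T**2 - 5*T
q(-789, 610)/((l(-19)*(245 - 179))) = (2*(-789))/(((-19*(-5 - 19))*(245 - 179))) = -1578/(-19*(-24)*66) = -1578/(456*66) = -1578/30096 = -1578*1/30096 = -263/5016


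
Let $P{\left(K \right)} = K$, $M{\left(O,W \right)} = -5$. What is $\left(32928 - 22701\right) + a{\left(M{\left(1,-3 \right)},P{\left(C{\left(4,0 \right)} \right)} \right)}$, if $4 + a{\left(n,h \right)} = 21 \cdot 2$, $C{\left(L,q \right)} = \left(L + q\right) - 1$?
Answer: $10265$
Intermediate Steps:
$C{\left(L,q \right)} = -1 + L + q$
$a{\left(n,h \right)} = 38$ ($a{\left(n,h \right)} = -4 + 21 \cdot 2 = -4 + 42 = 38$)
$\left(32928 - 22701\right) + a{\left(M{\left(1,-3 \right)},P{\left(C{\left(4,0 \right)} \right)} \right)} = \left(32928 - 22701\right) + 38 = 10227 + 38 = 10265$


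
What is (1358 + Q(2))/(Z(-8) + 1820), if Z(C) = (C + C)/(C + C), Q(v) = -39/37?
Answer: 50207/67377 ≈ 0.74516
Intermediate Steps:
Q(v) = -39/37 (Q(v) = -39*1/37 = -39/37)
Z(C) = 1 (Z(C) = (2*C)/((2*C)) = (2*C)*(1/(2*C)) = 1)
(1358 + Q(2))/(Z(-8) + 1820) = (1358 - 39/37)/(1 + 1820) = (50207/37)/1821 = (50207/37)*(1/1821) = 50207/67377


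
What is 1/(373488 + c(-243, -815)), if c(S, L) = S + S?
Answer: 1/373002 ≈ 2.6810e-6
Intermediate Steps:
c(S, L) = 2*S
1/(373488 + c(-243, -815)) = 1/(373488 + 2*(-243)) = 1/(373488 - 486) = 1/373002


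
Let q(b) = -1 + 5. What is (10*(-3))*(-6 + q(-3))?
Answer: 60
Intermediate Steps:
q(b) = 4
(10*(-3))*(-6 + q(-3)) = (10*(-3))*(-6 + 4) = -30*(-2) = 60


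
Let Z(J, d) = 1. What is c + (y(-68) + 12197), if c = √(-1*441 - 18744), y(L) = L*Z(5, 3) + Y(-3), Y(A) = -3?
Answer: 12126 + I*√19185 ≈ 12126.0 + 138.51*I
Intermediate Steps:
y(L) = -3 + L (y(L) = L*1 - 3 = L - 3 = -3 + L)
c = I*√19185 (c = √(-441 - 18744) = √(-19185) = I*√19185 ≈ 138.51*I)
c + (y(-68) + 12197) = I*√19185 + ((-3 - 68) + 12197) = I*√19185 + (-71 + 12197) = I*√19185 + 12126 = 12126 + I*√19185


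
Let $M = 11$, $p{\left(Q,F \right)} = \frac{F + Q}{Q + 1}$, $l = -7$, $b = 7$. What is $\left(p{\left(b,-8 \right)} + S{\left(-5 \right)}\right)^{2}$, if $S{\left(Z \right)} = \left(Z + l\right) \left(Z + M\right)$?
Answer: $\frac{332929}{64} \approx 5202.0$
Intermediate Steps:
$p{\left(Q,F \right)} = \frac{F + Q}{1 + Q}$
$S{\left(Z \right)} = \left(-7 + Z\right) \left(11 + Z\right)$ ($S{\left(Z \right)} = \left(Z - 7\right) \left(Z + 11\right) = \left(-7 + Z\right) \left(11 + Z\right)$)
$\left(p{\left(b,-8 \right)} + S{\left(-5 \right)}\right)^{2} = \left(\frac{-8 + 7}{1 + 7} + \left(-77 + \left(-5\right)^{2} + 4 \left(-5\right)\right)\right)^{2} = \left(\frac{1}{8} \left(-1\right) - 72\right)^{2} = \left(- \frac{1}{8} - 72\right)^{2} = \left(- \frac{577}{8}\right)^{2} = \frac{332929}{64}$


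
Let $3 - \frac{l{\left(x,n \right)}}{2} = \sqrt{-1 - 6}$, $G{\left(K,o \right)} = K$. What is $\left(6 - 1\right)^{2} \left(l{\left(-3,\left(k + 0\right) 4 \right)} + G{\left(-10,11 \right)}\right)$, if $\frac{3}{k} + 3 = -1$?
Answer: $-100 - 50 i \sqrt{7} \approx -100.0 - 132.29 i$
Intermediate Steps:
$k = - \frac{3}{4}$ ($k = \frac{3}{-3 - 1} = \frac{3}{-4} = 3 \left(- \frac{1}{4}\right) = - \frac{3}{4} \approx -0.75$)
$l{\left(x,n \right)} = 6 - 2 i \sqrt{7}$ ($l{\left(x,n \right)} = 6 - 2 \sqrt{-1 - 6} = 6 - 2 \sqrt{-7} = 6 - 2 i \sqrt{7}$)
$\left(6 - 1\right)^{2} \left(l{\left(-3,\left(k + 0\right) 4 \right)} + G{\left(-10,11 \right)}\right) = \left(6 - 1\right)^{2} \left(\left(6 - 2 i \sqrt{7}\right) - 10\right) = 5^{2} \left(-4 - 2 i \sqrt{7}\right) = 25 \left(-4 - 2 i \sqrt{7}\right) = -100 - 50 i \sqrt{7}$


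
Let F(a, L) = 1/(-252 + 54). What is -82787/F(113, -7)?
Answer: 16391826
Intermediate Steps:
F(a, L) = -1/198 (F(a, L) = 1/(-198) = -1/198)
-82787/F(113, -7) = -82787/(-1/198) = -82787*(-198) = 16391826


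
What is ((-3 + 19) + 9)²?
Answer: 625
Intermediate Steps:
((-3 + 19) + 9)² = (16 + 9)² = 25² = 625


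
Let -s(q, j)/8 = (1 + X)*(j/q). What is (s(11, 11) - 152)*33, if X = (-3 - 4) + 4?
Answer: -4488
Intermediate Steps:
X = -3 (X = -7 + 4 = -3)
s(q, j) = 16*j/q (s(q, j) = -8*(1 - 3)*j/q = -(-16)*j/q = 16*j/q)
(s(11, 11) - 152)*33 = (16*11/11 - 152)*33 = (16*11*(1/11) - 152)*33 = (16 - 152)*33 = -136*33 = -4488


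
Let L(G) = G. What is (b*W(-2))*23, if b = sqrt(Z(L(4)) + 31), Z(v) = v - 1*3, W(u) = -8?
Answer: -736*sqrt(2) ≈ -1040.9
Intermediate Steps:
Z(v) = -3 + v (Z(v) = v - 3 = -3 + v)
b = 4*sqrt(2) (b = sqrt((-3 + 4) + 31) = sqrt(1 + 31) = sqrt(32) = 4*sqrt(2) ≈ 5.6569)
(b*W(-2))*23 = ((4*sqrt(2))*(-8))*23 = -32*sqrt(2)*23 = -736*sqrt(2)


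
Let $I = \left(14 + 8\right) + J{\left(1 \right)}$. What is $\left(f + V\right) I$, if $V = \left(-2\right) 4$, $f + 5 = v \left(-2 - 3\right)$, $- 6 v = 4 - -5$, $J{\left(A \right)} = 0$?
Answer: $-121$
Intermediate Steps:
$v = - \frac{3}{2}$ ($v = - \frac{4 - -5}{6} = - \frac{4 + 5}{6} = \left(- \frac{1}{6}\right) 9 = - \frac{3}{2} \approx -1.5$)
$I = 22$ ($I = \left(14 + 8\right) + 0 = 22 + 0 = 22$)
$f = \frac{5}{2}$ ($f = -5 - \frac{3 \left(-2 - 3\right)}{2} = -5 - - \frac{15}{2} = -5 + \frac{15}{2} = \frac{5}{2} \approx 2.5$)
$V = -8$
$\left(f + V\right) I = \left(\frac{5}{2} - 8\right) 22 = \left(- \frac{11}{2}\right) 22 = -121$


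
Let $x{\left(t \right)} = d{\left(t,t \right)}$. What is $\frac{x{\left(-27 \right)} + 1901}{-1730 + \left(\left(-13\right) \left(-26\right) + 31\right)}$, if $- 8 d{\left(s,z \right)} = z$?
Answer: $- \frac{15235}{10888} \approx -1.3992$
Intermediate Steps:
$d{\left(s,z \right)} = - \frac{z}{8}$
$x{\left(t \right)} = - \frac{t}{8}$
$\frac{x{\left(-27 \right)} + 1901}{-1730 + \left(\left(-13\right) \left(-26\right) + 31\right)} = \frac{\left(- \frac{1}{8}\right) \left(-27\right) + 1901}{-1730 + \left(\left(-13\right) \left(-26\right) + 31\right)} = \frac{\frac{27}{8} + 1901}{-1730 + \left(338 + 31\right)} = \frac{15235}{8 \left(-1730 + 369\right)} = \frac{15235}{8 \left(-1361\right)} = \frac{15235}{8} \left(- \frac{1}{1361}\right) = - \frac{15235}{10888}$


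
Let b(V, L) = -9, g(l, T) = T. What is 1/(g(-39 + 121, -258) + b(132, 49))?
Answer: -1/267 ≈ -0.0037453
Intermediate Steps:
1/(g(-39 + 121, -258) + b(132, 49)) = 1/(-258 - 9) = 1/(-267) = -1/267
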